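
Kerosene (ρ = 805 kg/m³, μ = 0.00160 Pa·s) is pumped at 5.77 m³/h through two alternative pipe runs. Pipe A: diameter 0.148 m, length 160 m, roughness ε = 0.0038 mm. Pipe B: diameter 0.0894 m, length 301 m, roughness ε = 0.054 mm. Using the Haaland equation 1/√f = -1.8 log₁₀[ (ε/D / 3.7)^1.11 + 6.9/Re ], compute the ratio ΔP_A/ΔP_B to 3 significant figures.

Pipe A: V = Q/A = 0.001603/0.0172 = 0.09317 m/s; Re = 6937; ε/D = 2.57e-05; Haaland → f = 0.03426; ΔP_A = f(L/D)(ρV²/2) = 129.4 Pa.
Pipe B: V = Q/A = 0.001603/0.006277 = 0.2553 m/s; Re = 1.148e+04; ε/D = 0.000604; Haaland → f = 0.03055; ΔP_B = f(L/D)(ρV²/2) = 2700 Pa.
ΔP_A/ΔP_B = 129.4/2700 = 0.0479.

ΔP_A/ΔP_B ≈ 0.0479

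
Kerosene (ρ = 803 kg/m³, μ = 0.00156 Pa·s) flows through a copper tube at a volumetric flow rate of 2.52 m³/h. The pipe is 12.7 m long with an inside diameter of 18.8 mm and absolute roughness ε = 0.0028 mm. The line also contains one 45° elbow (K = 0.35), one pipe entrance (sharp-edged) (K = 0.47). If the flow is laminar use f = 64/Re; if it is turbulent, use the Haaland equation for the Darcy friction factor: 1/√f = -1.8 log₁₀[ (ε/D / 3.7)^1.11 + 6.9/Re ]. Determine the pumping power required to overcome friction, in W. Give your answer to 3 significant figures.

P ≈ 31.4 W

Q = 2.52 m³/h = 2.52/3600 = 0.0007 m³/s.
Cross-sectional area A = πD²/4 = π(0.0188)²/4 = 0.0002776 m²; mean velocity V = Q/A = 0.0007/0.0002776 = 2.522 m/s.
Reynolds number Re = ρVD/μ = 803 · 2.522 · 0.0188 / 0.00156 = 2.44e+04.
Re > 4000 → turbulent. Relative roughness ε/D = 2.8e-06/0.0188 = 0.000149. Haaland: 1/√f = -1.8 log₁₀[(0.000149/3.7)^1.11 + 6.9/2.44e+04] = -1.8 log₁₀[1.32e-05 + 0.000283] = 6.352, so f = 0.02479.
Total minor-loss coefficient ΣK = 1·0.35 + 1·0.47 = 0.82.
ΔP = [f·L/D + ΣK]·(ρV²/2) = [0.02479·12.7/0.0188 + 0.82]·(803·2.522²/2) = [16.74 + 0.82]·2553 = 4.484e+04 Pa.
Pumping power P = QΔP = 0.0007·4.484e+04 = 31.39 W = 31.4 W.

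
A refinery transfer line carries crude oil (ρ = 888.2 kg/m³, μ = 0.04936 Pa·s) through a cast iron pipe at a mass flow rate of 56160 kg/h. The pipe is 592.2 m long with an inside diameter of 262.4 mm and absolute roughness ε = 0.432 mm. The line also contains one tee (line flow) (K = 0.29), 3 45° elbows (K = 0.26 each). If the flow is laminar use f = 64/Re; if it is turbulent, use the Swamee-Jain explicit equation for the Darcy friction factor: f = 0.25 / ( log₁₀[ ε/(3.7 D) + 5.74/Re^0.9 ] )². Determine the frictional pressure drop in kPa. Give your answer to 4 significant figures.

ΔP ≈ 4.462 kPa

ṁ = 56160 kg/h = 56160/3600 = 15.6 kg/s.
A = πD²/4 = π(0.2624)²/4 = 0.05408 m²; mean velocity V = ṁ/(ρA) = 15.6/(888.2 · 0.05408) = 0.3248 m/s.
Reynolds number Re = ρVD/μ = 888.2 · 0.3248 · 0.2624 / 0.0494 = 1534.
Re < 2300 → laminar flow, so f = 64/Re = 64/1534 = 0.04173 (the turbulent correlation is not needed).
Total minor-loss coefficient ΣK = 1·0.29 + 3·0.26 = 1.07.
ΔP = [f·L/D + ΣK]·(ρV²/2) = [0.04173·592.2/0.2624 + 1.07]·(888.2·0.3248²/2) = [94.19 + 1.07]·46.85 = 4462 Pa.
ΔP = 4462 Pa = 4.462 kPa.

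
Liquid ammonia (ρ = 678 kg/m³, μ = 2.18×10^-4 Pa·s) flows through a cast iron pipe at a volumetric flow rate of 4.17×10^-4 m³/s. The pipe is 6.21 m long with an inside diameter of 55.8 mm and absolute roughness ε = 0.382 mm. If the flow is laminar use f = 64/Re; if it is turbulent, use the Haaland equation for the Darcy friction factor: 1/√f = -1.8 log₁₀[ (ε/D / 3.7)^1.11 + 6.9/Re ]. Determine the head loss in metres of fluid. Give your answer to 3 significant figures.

Cross-sectional area A = πD²/4 = π(0.0558)²/4 = 0.002445 m²; mean velocity V = Q/A = 0.000417/0.002445 = 0.1705 m/s.
Reynolds number Re = ρVD/μ = 678 · 0.1705 · 0.0558 / 0.000218 = 2.959e+04.
Re > 4000 → turbulent. Relative roughness ε/D = 0.000382/0.0558 = 0.00685. Haaland: 1/√f = -1.8 log₁₀[(0.00685/3.7)^1.11 + 6.9/2.959e+04] = -1.8 log₁₀[0.000926 + 0.000233] = 5.285, so f = 0.03581.
Darcy-Weisbach: ΔP = f(L/D)(ρV²/2) = 0.03581·(6.21/0.0558)·(678·0.1705²/2) = 0.03581·111.3·9.857 = 39.28 Pa.
Head loss h_f = ΔP/(ρg) = 39.28/(678·9.81) = 0.00591 m.

h_f ≈ 0.00591 m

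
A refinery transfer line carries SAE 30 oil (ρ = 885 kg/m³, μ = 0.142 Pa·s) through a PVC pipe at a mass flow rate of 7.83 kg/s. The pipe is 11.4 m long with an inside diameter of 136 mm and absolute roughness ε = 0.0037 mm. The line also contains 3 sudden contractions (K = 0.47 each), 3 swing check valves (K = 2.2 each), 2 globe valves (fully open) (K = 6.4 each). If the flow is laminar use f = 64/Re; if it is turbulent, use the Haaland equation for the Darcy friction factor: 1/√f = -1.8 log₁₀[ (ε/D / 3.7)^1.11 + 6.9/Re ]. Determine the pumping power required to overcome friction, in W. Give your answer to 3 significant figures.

P ≈ 45.3 W

A = πD²/4 = π(0.136)²/4 = 0.01453 m²; mean velocity V = ṁ/(ρA) = 7.83/(885 · 0.01453) = 0.609 m/s.
Reynolds number Re = ρVD/μ = 885 · 0.609 · 0.136 / 0.142 = 516.2.
Re < 2300 → laminar flow, so f = 64/Re = 64/516.2 = 0.124 (the turbulent correlation is not needed).
Total minor-loss coefficient ΣK = 3·0.47 + 3·2.2 + 2·6.4 = 20.8.
ΔP = [f·L/D + ΣK]·(ρV²/2) = [0.124·11.4/0.136 + 20.8]·(885·0.609²/2) = [10.39 + 20.8]·164.1 = 5122 Pa.
Q = ṁ/ρ = 7.83/885 = 0.008847 m³/s.
Pumping power P = QΔP = 0.008847·5122 = 45.31 W = 45.3 W.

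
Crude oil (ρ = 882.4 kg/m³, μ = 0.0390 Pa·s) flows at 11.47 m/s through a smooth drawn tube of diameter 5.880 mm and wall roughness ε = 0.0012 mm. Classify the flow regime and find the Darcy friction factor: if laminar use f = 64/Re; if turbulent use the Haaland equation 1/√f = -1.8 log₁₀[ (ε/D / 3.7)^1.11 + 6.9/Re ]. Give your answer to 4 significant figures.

Re = ρVD/μ = 882.4·11.47·0.00588/0.039 = 1526.
Re < 2300 → laminar, so f = 64/Re = 0.04194 (roughness is irrelevant in laminar flow).

f ≈ 0.04194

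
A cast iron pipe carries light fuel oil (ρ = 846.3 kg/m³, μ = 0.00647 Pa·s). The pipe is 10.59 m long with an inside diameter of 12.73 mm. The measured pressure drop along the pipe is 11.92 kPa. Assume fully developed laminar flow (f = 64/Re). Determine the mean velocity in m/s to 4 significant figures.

For laminar flow, f = 64/Re with Re = ρVD/μ, so Darcy-Weisbach reduces to ΔP = 32μLV/D². Solving for V: V = ΔP·D²/(32μL) = 1.192e+04·(0.01273)²/(32·0.00647·10.59) = 0.881 m/s.
Check: Re = ρVD/μ = 846.3·0.881·0.01273/0.00647 = 1467 < 2300, so the laminar assumption holds.

V ≈ 0.8810 m/s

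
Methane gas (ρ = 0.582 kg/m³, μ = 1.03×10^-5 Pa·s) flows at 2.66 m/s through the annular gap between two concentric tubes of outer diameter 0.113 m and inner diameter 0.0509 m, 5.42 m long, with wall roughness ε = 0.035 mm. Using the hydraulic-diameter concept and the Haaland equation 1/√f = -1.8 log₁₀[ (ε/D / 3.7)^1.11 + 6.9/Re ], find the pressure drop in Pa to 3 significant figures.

ΔP ≈ 5.78 Pa

Hydraulic diameter D_h = 4A/P = D_o - D_i = 0.113 - 0.0509 = 0.0621 m.
Re = ρVD_h/μ = 0.582·2.66·0.0621/1.03e-05 = 9334.
ε/D_h = 3.5e-05/0.0621 = 0.000564; Haaland gives 1/√f = -1.8 log₁₀[5.79e-05+0.000739] = 5.577, so f = 0.03215.
ΔP = f(L/D_h)(ρV²/2) = 0.03215·5.42/0.0621·2.059 = 5.777 Pa.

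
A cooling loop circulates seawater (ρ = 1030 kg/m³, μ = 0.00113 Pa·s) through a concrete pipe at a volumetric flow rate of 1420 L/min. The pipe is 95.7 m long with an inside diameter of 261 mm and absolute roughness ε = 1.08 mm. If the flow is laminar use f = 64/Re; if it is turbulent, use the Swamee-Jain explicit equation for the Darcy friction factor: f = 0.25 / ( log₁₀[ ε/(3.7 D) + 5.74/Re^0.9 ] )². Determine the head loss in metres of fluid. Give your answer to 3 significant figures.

Q = 1420 L/min = 1420/60000 = 0.02367 m³/s.
Cross-sectional area A = πD²/4 = π(0.261)²/4 = 0.0535 m²; mean velocity V = Q/A = 0.02367/0.0535 = 0.4424 m/s.
Reynolds number Re = ρVD/μ = 1030 · 0.4424 · 0.261 / 0.00113 = 1.052e+05.
Re > 4000 → turbulent. Relative roughness ε/D = 0.00108/0.261 = 0.00414. Swamee-Jain: f = 0.25/(log₁₀[0.00414/3.7 + 5.74/1.052e+05^0.9])² = 0.25/(log₁₀[0.00112 + 0.000173])² = 0.25/(-2.889)² = 0.02996.
Darcy-Weisbach: ΔP = f(L/D)(ρV²/2) = 0.02996·(95.7/0.261)·(1030·0.4424²/2) = 0.02996·366.7·100.8 = 1107 Pa.
Head loss h_f = ΔP/(ρg) = 1107/(1030·9.81) = 0.110 m.

h_f ≈ 0.110 m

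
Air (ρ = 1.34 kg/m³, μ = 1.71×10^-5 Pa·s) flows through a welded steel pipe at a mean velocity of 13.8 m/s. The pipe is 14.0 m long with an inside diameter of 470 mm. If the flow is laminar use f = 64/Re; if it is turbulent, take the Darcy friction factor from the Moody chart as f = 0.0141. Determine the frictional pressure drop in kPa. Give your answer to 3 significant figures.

Reynolds number Re = ρVD/μ = 1.34 · 13.8 · 0.47 / 1.71e-05 = 5.083e+05.
Re > 4000 → turbulent; use the Moody-chart value f = 0.0141.
Darcy-Weisbach: ΔP = f(L/D)(ρV²/2) = 0.0141·(14/0.47)·(1.34·13.8²/2) = 0.0141·29.79·127.6 = 53.59 Pa.
ΔP = 53.59 Pa = 0.0536 kPa.

ΔP ≈ 0.0536 kPa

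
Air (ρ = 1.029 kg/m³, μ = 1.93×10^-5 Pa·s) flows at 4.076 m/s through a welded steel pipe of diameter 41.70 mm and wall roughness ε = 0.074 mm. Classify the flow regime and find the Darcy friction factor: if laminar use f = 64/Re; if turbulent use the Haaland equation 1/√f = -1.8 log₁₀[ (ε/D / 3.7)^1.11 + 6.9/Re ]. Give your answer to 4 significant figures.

Re = ρVD/μ = 1.029·4.076·0.0417/1.93e-05 = 9062.
Re > 4000 → turbulent. ε/D = 7.4e-05/0.0417 = 0.00177; Haaland: 1/√f = -1.8 log₁₀[0.000207 + 0.000761] = 5.425, so f = 0.03398.

f ≈ 0.03398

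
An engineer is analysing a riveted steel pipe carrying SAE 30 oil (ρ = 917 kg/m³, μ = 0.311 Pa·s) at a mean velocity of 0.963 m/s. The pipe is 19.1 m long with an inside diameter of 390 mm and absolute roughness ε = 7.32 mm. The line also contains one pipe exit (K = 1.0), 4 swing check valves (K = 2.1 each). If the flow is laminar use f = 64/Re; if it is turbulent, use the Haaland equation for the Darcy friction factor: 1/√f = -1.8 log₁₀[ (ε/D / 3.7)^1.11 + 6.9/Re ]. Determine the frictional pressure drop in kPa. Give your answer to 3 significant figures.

Reynolds number Re = ρVD/μ = 917 · 0.963 · 0.39 / 0.311 = 1107.
Re < 2300 → laminar flow, so f = 64/Re = 64/1107 = 0.05779 (the turbulent correlation is not needed).
Total minor-loss coefficient ΣK = 1·1 + 4·2.1 = 9.4.
ΔP = [f·L/D + ΣK]·(ρV²/2) = [0.05779·19.1/0.39 + 9.4]·(917·0.963²/2) = [2.83 + 9.4]·425.2 = 5200 Pa.
ΔP = 5200 Pa = 5.20 kPa.

ΔP ≈ 5.20 kPa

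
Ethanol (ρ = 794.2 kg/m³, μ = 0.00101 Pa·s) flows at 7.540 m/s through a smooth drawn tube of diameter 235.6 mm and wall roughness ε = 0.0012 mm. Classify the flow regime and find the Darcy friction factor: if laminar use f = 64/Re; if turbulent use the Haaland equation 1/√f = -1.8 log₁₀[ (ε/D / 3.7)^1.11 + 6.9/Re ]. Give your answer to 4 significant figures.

Re = ρVD/μ = 794.2·7.54·0.2356/0.00101 = 1.397e+06.
Re > 4000 → turbulent. ε/D = 1.2e-06/0.2356 = 5.09e-06; Haaland: 1/√f = -1.8 log₁₀[3.12e-07 + 4.94e-06] = 9.503, so f = 0.01107.

f ≈ 0.01107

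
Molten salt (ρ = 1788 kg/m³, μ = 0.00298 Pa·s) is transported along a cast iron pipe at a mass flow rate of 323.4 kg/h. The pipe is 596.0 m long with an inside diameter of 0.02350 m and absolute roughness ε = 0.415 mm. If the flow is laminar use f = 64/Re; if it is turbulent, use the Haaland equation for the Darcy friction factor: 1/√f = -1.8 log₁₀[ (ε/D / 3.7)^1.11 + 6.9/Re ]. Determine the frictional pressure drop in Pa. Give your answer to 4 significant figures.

ṁ = 323.4 kg/h = 323.4/3600 = 0.08983 kg/s.
A = πD²/4 = π(0.0235)²/4 = 0.0004337 m²; mean velocity V = ṁ/(ρA) = 0.08983/(1788 · 0.0004337) = 0.1158 m/s.
Reynolds number Re = ρVD/μ = 1788 · 0.1158 · 0.0235 / 0.00298 = 1633.
Re < 2300 → laminar flow, so f = 64/Re = 64/1633 = 0.03918 (the turbulent correlation is not needed).
Darcy-Weisbach: ΔP = f(L/D)(ρV²/2) = 0.03918·(596/0.0235)·(1788·0.1158²/2) = 0.03918·2.536e+04·12 = 1.192e+04 Pa.

ΔP ≈ 11920 Pa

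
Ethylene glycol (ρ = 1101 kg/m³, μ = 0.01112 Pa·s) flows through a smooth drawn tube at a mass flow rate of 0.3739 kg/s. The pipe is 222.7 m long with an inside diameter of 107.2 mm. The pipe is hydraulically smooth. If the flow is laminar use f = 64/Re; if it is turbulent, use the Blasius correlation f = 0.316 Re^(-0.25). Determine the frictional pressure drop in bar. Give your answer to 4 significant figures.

ΔP ≈ 0.002595 bar

A = πD²/4 = π(0.1072)²/4 = 0.009026 m²; mean velocity V = ṁ/(ρA) = 0.3739/(1101 · 0.009026) = 0.03763 m/s.
Reynolds number Re = ρVD/μ = 1101 · 0.03763 · 0.1072 / 0.0111 = 399.4.
Re < 2300 → laminar flow, so f = 64/Re = 64/399.4 = 0.1603 (the turbulent correlation is not needed).
Darcy-Weisbach: ΔP = f(L/D)(ρV²/2) = 0.1603·(222.7/0.1072)·(1101·0.03763²/2) = 0.1603·2077·0.7794 = 259.5 Pa.
ΔP = 259.5 Pa = 0.002595 bar.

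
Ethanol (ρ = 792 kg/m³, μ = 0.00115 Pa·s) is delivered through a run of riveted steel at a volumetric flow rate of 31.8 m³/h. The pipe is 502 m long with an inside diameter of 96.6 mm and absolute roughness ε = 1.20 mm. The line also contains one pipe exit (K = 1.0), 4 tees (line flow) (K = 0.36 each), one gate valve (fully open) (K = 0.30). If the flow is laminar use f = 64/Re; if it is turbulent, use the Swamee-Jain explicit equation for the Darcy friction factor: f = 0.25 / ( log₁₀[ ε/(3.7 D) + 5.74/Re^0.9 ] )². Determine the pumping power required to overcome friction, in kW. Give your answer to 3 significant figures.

P ≈ 1.12 kW

Q = 31.8 m³/h = 31.8/3600 = 0.008833 m³/s.
Cross-sectional area A = πD²/4 = π(0.0966)²/4 = 0.007329 m²; mean velocity V = Q/A = 0.008833/0.007329 = 1.205 m/s.
Reynolds number Re = ρVD/μ = 792 · 1.205 · 0.0966 / 0.00115 = 8.018e+04.
Re > 4000 → turbulent. Relative roughness ε/D = 0.0012/0.0966 = 0.0124. Swamee-Jain: f = 0.25/(log₁₀[0.0124/3.7 + 5.74/8.018e+04^0.9])² = 0.25/(log₁₀[0.00336 + 0.000221])² = 0.25/(-2.446)² = 0.04178.
Total minor-loss coefficient ΣK = 1·1 + 4·0.36 + 1·0.3 = 2.74.
ΔP = [f·L/D + ΣK]·(ρV²/2) = [0.04178·502/0.0966 + 2.74]·(792·1.205²/2) = [217.1 + 2.74]·575.2 = 1.265e+05 Pa.
Pumping power P = QΔP = 0.008833·1.265e+05 = 1117 W = 1.12 kW.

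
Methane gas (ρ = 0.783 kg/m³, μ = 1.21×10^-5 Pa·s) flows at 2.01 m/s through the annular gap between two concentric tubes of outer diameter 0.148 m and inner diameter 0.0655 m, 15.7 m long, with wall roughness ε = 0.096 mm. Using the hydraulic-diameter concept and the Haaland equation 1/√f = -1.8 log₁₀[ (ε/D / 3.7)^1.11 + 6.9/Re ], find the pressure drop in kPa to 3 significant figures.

Hydraulic diameter D_h = 4A/P = D_o - D_i = 0.148 - 0.0655 = 0.0825 m.
Re = ρVD_h/μ = 0.783·2.01·0.0825/1.21e-05 = 1.073e+04.
ε/D_h = 9.6e-05/0.0825 = 0.00116; Haaland gives 1/√f = -1.8 log₁₀[0.00013+0.000643] = 5.602, so f = 0.03187.
ΔP = f(L/D_h)(ρV²/2) = 0.03187·15.7/0.0825·1.582 = 9.592 Pa.
ΔP = 0.00959 kPa.

ΔP ≈ 0.00959 kPa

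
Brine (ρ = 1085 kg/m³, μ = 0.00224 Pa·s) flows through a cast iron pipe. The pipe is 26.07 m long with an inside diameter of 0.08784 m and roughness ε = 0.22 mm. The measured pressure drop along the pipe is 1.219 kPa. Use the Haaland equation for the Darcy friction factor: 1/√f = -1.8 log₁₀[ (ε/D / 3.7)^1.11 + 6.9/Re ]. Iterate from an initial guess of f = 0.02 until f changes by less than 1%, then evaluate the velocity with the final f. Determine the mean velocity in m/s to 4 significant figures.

Rearranging Darcy-Weisbach: V = √(2·ΔP·D/(f·L·ρ)). With ε/D = 0.00022/0.08784 = 0.0025, iterate starting from f = 0.02:
  f = 0.02 → V = √(2·1219·0.08784/(0.02·26.07·1085)) = 0.6153 m/s; Re = ρVD/μ = 2.618e+04; f → 0.02928
  f = 0.02928 → V = 0.5085 m/s; Re = 2.163e+04; f → 0.03003
  f = 0.03003 → V = 0.5021 m/s; Re = 2.136e+04; f → 0.03008
Converged (Δf/f < 1%). With the final f = 0.03008: V = √(2·1219·0.08784/(0.03008·26.07·1085)) = 0.5017 m/s.

V ≈ 0.5017 m/s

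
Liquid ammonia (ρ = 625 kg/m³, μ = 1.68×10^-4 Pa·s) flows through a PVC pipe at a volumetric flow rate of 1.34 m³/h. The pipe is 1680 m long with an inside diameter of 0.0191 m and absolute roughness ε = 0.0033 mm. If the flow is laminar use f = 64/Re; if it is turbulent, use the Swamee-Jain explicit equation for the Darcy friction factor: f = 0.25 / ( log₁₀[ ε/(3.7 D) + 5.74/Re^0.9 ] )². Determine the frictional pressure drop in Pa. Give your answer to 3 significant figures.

ΔP ≈ 887000 Pa

Q = 1.34 m³/h = 1.34/3600 = 0.0003722 m³/s.
Cross-sectional area A = πD²/4 = π(0.0191)²/4 = 0.0002865 m²; mean velocity V = Q/A = 0.0003722/0.0002865 = 1.299 m/s.
Reynolds number Re = ρVD/μ = 625 · 1.299 · 0.0191 / 0.000168 = 9.231e+04.
Re > 4000 → turbulent. Relative roughness ε/D = 3.3e-06/0.0191 = 0.000173. Swamee-Jain: f = 0.25/(log₁₀[0.000173/3.7 + 5.74/9.231e+04^0.9])² = 0.25/(log₁₀[4.67e-05 + 0.000195])² = 0.25/(-3.617)² = 0.01911.
Darcy-Weisbach: ΔP = f(L/D)(ρV²/2) = 0.01911·(1680/0.0191)·(625·1.299²/2) = 0.01911·8.796e+04·527.4 = 8.867e+05 Pa.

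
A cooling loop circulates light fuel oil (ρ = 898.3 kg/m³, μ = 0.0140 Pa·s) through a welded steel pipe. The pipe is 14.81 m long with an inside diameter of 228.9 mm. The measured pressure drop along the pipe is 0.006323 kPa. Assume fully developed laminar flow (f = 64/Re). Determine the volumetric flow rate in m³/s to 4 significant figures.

For laminar flow, f = 64/Re with Re = ρVD/μ, so Darcy-Weisbach reduces to ΔP = 32μLV/D². Solving for V: V = ΔP·D²/(32μL) = 6.323·(0.2289)²/(32·0.014·14.81) = 0.04993 m/s.
Check: Re = ρVD/μ = 898.3·0.04993·0.2289/0.014 = 733.4 < 2300, so the laminar assumption holds.
Q = V·A = 0.04993·(π/4·0.2289²) = 0.002055 m³/s = 0.002055 m³/s.

Q ≈ 0.002055 m³/s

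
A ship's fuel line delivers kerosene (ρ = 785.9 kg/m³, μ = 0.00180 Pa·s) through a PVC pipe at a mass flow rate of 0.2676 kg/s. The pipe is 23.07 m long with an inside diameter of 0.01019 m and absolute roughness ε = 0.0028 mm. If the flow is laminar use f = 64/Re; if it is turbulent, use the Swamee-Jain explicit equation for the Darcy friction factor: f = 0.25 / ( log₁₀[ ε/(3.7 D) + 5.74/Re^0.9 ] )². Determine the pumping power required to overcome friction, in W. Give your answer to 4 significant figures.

P ≈ 142.3 W

A = πD²/4 = π(0.01019)²/4 = 8.155e-05 m²; mean velocity V = ṁ/(ρA) = 0.2676/(785.9 · 8.155e-05) = 4.175 m/s.
Reynolds number Re = ρVD/μ = 785.9 · 4.175 · 0.01019 / 0.0018 = 1.858e+04.
Re > 4000 → turbulent. Relative roughness ε/D = 2.8e-06/0.01019 = 0.000275. Swamee-Jain: f = 0.25/(log₁₀[0.000275/3.7 + 5.74/1.858e+04^0.9])² = 0.25/(log₁₀[7.43e-05 + 0.000826])² = 0.25/(-3.046)² = 0.02695.
Darcy-Weisbach: ΔP = f(L/D)(ρV²/2) = 0.02695·(23.07/0.01019)·(785.9·4.175²/2) = 0.02695·2264·6850 = 4.18e+05 Pa.
Q = ṁ/ρ = 0.2676/785.9 = 0.0003405 m³/s.
Pumping power P = QΔP = 0.0003405·4.18e+05 = 142.31 W = 142.3 W.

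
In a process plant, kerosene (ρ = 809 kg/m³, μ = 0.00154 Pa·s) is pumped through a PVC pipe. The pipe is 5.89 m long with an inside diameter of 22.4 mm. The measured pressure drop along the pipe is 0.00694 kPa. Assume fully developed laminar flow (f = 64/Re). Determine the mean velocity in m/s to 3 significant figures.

V ≈ 0.0120 m/s

For laminar flow, f = 64/Re with Re = ρVD/μ, so Darcy-Weisbach reduces to ΔP = 32μLV/D². Solving for V: V = ΔP·D²/(32μL) = 6.94·(0.0224)²/(32·0.00154·5.89) = 0.012 m/s.
Check: Re = ρVD/μ = 809·0.012·0.0224/0.00154 = 141.2 < 2300, so the laminar assumption holds.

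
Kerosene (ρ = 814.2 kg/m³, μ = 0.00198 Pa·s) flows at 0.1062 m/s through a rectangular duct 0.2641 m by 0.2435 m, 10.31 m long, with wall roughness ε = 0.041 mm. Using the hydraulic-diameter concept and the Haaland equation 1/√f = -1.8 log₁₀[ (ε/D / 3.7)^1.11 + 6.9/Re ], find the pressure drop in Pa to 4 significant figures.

Hydraulic diameter D_h = 4A/P = 4·(0.2641·0.2435)/(2·(0.2641+0.2435)) = 0.2572/1.015 = 0.2534 m.
Re = ρVD_h/μ = 814.2·0.1062·0.2534/0.00198 = 1.107e+04.
ε/D_h = 4.1e-05/0.2534 = 0.000162; Haaland gives 1/√f = -1.8 log₁₀[1.45e-05+0.000624] = 5.751, so f = 0.03023.
ΔP = f(L/D_h)(ρV²/2) = 0.03023·10.31/0.2534·4.591 = 5.648 Pa.

ΔP ≈ 5.648 Pa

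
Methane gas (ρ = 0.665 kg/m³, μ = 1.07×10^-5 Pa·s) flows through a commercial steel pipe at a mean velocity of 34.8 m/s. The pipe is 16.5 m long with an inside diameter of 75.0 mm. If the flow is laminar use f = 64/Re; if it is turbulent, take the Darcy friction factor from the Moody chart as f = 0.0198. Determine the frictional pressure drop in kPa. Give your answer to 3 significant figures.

Reynolds number Re = ρVD/μ = 0.665 · 34.8 · 0.075 / 1.07e-05 = 1.622e+05.
Re > 4000 → turbulent; use the Moody-chart value f = 0.0198.
Darcy-Weisbach: ΔP = f(L/D)(ρV²/2) = 0.0198·(16.5/0.075)·(0.665·34.8²/2) = 0.0198·220·402.7 = 1754 Pa.
ΔP = 1754 Pa = 1.75 kPa.

ΔP ≈ 1.75 kPa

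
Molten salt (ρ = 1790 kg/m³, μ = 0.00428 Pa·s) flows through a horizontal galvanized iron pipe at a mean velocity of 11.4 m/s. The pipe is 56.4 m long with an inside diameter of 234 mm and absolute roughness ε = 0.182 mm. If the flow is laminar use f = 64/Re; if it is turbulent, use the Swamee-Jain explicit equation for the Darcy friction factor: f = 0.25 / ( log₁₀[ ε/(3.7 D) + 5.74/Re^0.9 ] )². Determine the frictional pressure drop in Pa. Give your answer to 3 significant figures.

ΔP ≈ 530000 Pa

Reynolds number Re = ρVD/μ = 1790 · 11.4 · 0.234 / 0.00428 = 1.116e+06.
Re > 4000 → turbulent. Relative roughness ε/D = 0.000182/0.234 = 0.000778. Swamee-Jain: f = 0.25/(log₁₀[0.000778/3.7 + 5.74/1.116e+06^0.9])² = 0.25/(log₁₀[0.00021 + 2.07e-05])² = 0.25/(-3.637)² = 0.0189.
Darcy-Weisbach: ΔP = f(L/D)(ρV²/2) = 0.0189·(56.4/0.234)·(1790·11.4²/2) = 0.0189·241·1.163e+05 = 5.3e+05 Pa.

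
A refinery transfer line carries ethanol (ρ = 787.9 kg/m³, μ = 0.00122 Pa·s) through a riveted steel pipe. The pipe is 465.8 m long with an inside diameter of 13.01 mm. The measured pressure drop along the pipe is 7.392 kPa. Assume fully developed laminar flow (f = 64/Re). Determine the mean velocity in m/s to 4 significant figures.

For laminar flow, f = 64/Re with Re = ρVD/μ, so Darcy-Weisbach reduces to ΔP = 32μLV/D². Solving for V: V = ΔP·D²/(32μL) = 7392·(0.01301)²/(32·0.00122·465.8) = 0.0688 m/s.
Check: Re = ρVD/μ = 787.9·0.0688·0.01301/0.00122 = 578.1 < 2300, so the laminar assumption holds.

V ≈ 0.06880 m/s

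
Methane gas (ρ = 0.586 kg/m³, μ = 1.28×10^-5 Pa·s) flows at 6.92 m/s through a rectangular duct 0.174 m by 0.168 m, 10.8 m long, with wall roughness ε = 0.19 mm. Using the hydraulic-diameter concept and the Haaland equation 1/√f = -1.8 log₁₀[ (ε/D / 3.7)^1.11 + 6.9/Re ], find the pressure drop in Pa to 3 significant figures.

ΔP ≈ 21.1 Pa

Hydraulic diameter D_h = 4A/P = 4·(0.174·0.168)/(2·(0.174+0.168)) = 0.1169/0.684 = 0.1709 m.
Re = ρVD_h/μ = 0.586·6.92·0.1709/1.28e-05 = 5.416e+04.
ε/D_h = 0.00019/0.1709 = 0.00111; Haaland gives 1/√f = -1.8 log₁₀[0.000123+0.000127] = 6.482, so f = 0.0238.
ΔP = f(L/D_h)(ρV²/2) = 0.0238·10.8/0.1709·14.03 = 21.1 Pa.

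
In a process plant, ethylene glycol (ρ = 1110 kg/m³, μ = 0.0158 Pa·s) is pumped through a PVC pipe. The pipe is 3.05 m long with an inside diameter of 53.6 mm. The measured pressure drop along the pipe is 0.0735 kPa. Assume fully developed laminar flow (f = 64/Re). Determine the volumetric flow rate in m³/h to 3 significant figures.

For laminar flow, f = 64/Re with Re = ρVD/μ, so Darcy-Weisbach reduces to ΔP = 32μLV/D². Solving for V: V = ΔP·D²/(32μL) = 73.5·(0.0536)²/(32·0.0158·3.05) = 0.1369 m/s.
Check: Re = ρVD/μ = 1110·0.1369·0.0536/0.0158 = 515.6 < 2300, so the laminar assumption holds.
Q = V·A = 0.1369·(π/4·0.0536²) = 0.000309 m³/s = 1.11 m³/h.

Q ≈ 1.11 m³/h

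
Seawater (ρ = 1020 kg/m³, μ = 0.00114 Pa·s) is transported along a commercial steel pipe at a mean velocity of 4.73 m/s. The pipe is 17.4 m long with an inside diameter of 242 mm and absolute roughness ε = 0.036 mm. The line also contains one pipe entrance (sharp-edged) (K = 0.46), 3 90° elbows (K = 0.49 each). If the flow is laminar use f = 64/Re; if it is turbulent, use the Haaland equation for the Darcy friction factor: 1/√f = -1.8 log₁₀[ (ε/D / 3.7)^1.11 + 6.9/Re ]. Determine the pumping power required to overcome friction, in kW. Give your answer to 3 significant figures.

P ≈ 7.28 kW

Reynolds number Re = ρVD/μ = 1020 · 4.73 · 0.242 / 0.00114 = 1.024e+06.
Re > 4000 → turbulent. Relative roughness ε/D = 3.6e-05/0.242 = 0.000149. Haaland: 1/√f = -1.8 log₁₀[(0.000149/3.7)^1.11 + 6.9/1.024e+06] = -1.8 log₁₀[1.32e-05 + 6.74e-06] = 8.46, so f = 0.01397.
Total minor-loss coefficient ΣK = 1·0.46 + 3·0.49 = 1.93.
ΔP = [f·L/D + ΣK]·(ρV²/2) = [0.01397·17.4/0.242 + 1.93]·(1020·4.73²/2) = [1.005 + 1.93]·1.141e+04 = 3.348e+04 Pa.
Q = V·A = 4.73·0.046 = 0.2176 m³/s.
Pumping power P = QΔP = 0.2176·3.348e+04 = 7285 W = 7.28 kW.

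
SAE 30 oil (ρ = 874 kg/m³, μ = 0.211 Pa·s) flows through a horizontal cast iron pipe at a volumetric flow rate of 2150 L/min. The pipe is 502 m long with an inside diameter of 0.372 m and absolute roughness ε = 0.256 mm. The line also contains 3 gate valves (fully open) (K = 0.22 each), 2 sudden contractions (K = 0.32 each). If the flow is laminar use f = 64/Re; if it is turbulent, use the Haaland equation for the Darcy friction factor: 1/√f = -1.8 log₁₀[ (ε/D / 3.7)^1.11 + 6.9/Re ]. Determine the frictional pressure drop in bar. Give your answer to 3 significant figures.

Q = 2150 L/min = 2150/60000 = 0.03583 m³/s.
Cross-sectional area A = πD²/4 = π(0.372)²/4 = 0.1087 m²; mean velocity V = Q/A = 0.03583/0.1087 = 0.3297 m/s.
Reynolds number Re = ρVD/μ = 874 · 0.3297 · 0.372 / 0.211 = 508.
Re < 2300 → laminar flow, so f = 64/Re = 64/508 = 0.126 (the turbulent correlation is not needed).
Total minor-loss coefficient ΣK = 3·0.22 + 2·0.32 = 1.3.
ΔP = [f·L/D + ΣK]·(ρV²/2) = [0.126·502/0.372 + 1.3]·(874·0.3297²/2) = [170 + 1.3]·47.5 = 8137 Pa.
ΔP = 8137 Pa = 0.0814 bar.

ΔP ≈ 0.0814 bar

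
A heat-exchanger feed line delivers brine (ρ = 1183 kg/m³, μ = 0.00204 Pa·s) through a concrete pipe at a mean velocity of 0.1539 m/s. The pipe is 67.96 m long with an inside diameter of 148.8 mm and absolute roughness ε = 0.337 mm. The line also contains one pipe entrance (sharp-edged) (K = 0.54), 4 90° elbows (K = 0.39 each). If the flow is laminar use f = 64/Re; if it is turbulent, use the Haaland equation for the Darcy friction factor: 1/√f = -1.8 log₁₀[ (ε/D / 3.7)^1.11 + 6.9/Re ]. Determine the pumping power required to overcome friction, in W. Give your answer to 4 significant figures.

P ≈ 0.6280 W

Reynolds number Re = ρVD/μ = 1183 · 0.1539 · 0.1488 / 0.00204 = 1.328e+04.
Re > 4000 → turbulent. Relative roughness ε/D = 0.000337/0.1488 = 0.00226. Haaland: 1/√f = -1.8 log₁₀[(0.00226/3.7)^1.11 + 6.9/1.328e+04] = -1.8 log₁₀[0.000271 + 0.00052] = 5.583, so f = 0.03208.
Total minor-loss coefficient ΣK = 1·0.54 + 4·0.39 = 2.1.
ΔP = [f·L/D + ΣK]·(ρV²/2) = [0.03208·67.96/0.1488 + 2.1]·(1183·0.1539²/2) = [14.65 + 2.1]·14.01 = 234.7 Pa.
Q = V·A = 0.1539·0.01739 = 0.002676 m³/s.
Pumping power P = QΔP = 0.002676·234.7 = 0.62804 W = 0.6280 W.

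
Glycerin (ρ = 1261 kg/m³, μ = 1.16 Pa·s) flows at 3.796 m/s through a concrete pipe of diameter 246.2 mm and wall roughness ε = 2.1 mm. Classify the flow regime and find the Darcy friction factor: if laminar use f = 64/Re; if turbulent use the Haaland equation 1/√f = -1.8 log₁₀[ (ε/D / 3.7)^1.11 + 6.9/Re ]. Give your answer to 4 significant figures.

f ≈ 0.06300

Re = ρVD/μ = 1261·3.796·0.2462/1.16 = 1016.
Re < 2300 → laminar, so f = 64/Re = 0.063 (roughness is irrelevant in laminar flow).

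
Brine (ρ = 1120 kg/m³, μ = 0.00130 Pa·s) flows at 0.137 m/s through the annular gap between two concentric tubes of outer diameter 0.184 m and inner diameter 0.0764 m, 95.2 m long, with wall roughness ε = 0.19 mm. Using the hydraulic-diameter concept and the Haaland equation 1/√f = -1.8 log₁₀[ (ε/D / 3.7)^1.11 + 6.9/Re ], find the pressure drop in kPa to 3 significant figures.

ΔP ≈ 0.294 kPa

Hydraulic diameter D_h = 4A/P = D_o - D_i = 0.184 - 0.0764 = 0.1076 m.
Re = ρVD_h/μ = 1120·0.137·0.1076/0.0013 = 1.27e+04.
ε/D_h = 0.00019/0.1076 = 0.00177; Haaland gives 1/√f = -1.8 log₁₀[0.000206+0.000543] = 5.626, so f = 0.0316.
ΔP = f(L/D_h)(ρV²/2) = 0.0316·95.2/0.1076·10.51 = 293.8 Pa.
ΔP = 0.294 kPa.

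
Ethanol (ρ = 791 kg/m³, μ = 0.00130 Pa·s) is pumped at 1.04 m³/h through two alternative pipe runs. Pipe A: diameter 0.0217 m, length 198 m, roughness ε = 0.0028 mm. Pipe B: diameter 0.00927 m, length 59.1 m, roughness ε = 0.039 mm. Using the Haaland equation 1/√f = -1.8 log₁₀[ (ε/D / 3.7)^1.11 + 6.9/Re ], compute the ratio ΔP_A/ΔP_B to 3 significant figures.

Pipe A: V = Q/A = 0.0002889/0.0003698 = 0.7811 m/s; Re = 1.031e+04; ε/D = 0.000129; Haaland → f = 0.03077; ΔP_A = f(L/D)(ρV²/2) = 6.774e+04 Pa.
Pipe B: V = Q/A = 0.0002889/6.749e-05 = 4.28 m/s; Re = 2.414e+04; ε/D = 0.00421; Haaland → f = 0.03246; ΔP_B = f(L/D)(ρV²/2) = 1.5e+06 Pa.
ΔP_A/ΔP_B = 6.774e+04/1.5e+06 = 0.0452.

ΔP_A/ΔP_B ≈ 0.0452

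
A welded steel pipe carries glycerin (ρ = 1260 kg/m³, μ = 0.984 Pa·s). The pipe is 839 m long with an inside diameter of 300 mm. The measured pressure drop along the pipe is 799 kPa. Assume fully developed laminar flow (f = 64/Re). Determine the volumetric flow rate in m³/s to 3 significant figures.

For laminar flow, f = 64/Re with Re = ρVD/μ, so Darcy-Weisbach reduces to ΔP = 32μLV/D². Solving for V: V = ΔP·D²/(32μL) = 7.99e+05·(0.3)²/(32·0.984·839) = 2.722 m/s.
Check: Re = ρVD/μ = 1260·2.722·0.3/0.984 = 1046 < 2300, so the laminar assumption holds.
Q = V·A = 2.722·(π/4·0.3²) = 0.1924 m³/s = 0.192 m³/s.

Q ≈ 0.192 m³/s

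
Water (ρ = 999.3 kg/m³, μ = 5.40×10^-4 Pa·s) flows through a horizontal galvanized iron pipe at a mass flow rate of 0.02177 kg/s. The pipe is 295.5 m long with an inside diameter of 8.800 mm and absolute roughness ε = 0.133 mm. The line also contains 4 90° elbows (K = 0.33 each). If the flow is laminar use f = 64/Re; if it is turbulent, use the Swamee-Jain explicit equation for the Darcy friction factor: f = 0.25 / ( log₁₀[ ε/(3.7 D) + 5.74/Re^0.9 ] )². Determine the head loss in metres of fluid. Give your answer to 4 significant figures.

A = πD²/4 = π(0.0088)²/4 = 6.082e-05 m²; mean velocity V = ṁ/(ρA) = 0.02177/(999.3 · 6.082e-05) = 0.3582 m/s.
Reynolds number Re = ρVD/μ = 999.3 · 0.3582 · 0.0088 / 0.00054 = 5833.
Re > 4000 → turbulent. Relative roughness ε/D = 0.000133/0.0088 = 0.0151. Swamee-Jain: f = 0.25/(log₁₀[0.0151/3.7 + 5.74/5833^0.9])² = 0.25/(log₁₀[0.00408 + 0.00234])² = 0.25/(-2.192)² = 0.05203.
Total minor-loss coefficient ΣK = 4·0.33 = 1.32.
ΔP = [f·L/D + ΣK]·(ρV²/2) = [0.05203·295.5/0.0088 + 1.32]·(999.3·0.3582²/2) = [1747 + 1.32]·64.1 = 1.121e+05 Pa.
Head loss h_f = ΔP/(ρg) = 1.121e+05/(999.3·9.81) = 11.43 m.

h_f ≈ 11.43 m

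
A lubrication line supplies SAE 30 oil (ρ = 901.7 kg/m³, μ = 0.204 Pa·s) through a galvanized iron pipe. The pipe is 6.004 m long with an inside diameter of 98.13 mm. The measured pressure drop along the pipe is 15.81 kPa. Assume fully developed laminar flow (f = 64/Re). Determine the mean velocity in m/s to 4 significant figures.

For laminar flow, f = 64/Re with Re = ρVD/μ, so Darcy-Weisbach reduces to ΔP = 32μLV/D². Solving for V: V = ΔP·D²/(32μL) = 1.581e+04·(0.09813)²/(32·0.204·6.004) = 3.884 m/s.
Check: Re = ρVD/μ = 901.7·3.884·0.09813/0.204 = 1685 < 2300, so the laminar assumption holds.

V ≈ 3.884 m/s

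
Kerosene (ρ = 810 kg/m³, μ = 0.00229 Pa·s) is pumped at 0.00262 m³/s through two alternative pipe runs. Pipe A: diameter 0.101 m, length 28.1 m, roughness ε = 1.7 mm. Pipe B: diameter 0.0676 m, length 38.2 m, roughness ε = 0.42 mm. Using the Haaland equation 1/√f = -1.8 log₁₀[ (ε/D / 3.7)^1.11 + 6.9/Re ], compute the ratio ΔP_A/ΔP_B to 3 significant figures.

Pipe A: V = Q/A = 0.00262/0.008012 = 0.327 m/s; Re = 1.168e+04; ε/D = 0.0168; Haaland → f = 0.04907; ΔP_A = f(L/D)(ρV²/2) = 591.2 Pa.
Pipe B: V = Q/A = 0.00262/0.003589 = 0.73 m/s; Re = 1.745e+04; ε/D = 0.00621; Haaland → f = 0.03642; ΔP_B = f(L/D)(ρV²/2) = 4441 Pa.
ΔP_A/ΔP_B = 591.2/4441 = 0.133.

ΔP_A/ΔP_B ≈ 0.133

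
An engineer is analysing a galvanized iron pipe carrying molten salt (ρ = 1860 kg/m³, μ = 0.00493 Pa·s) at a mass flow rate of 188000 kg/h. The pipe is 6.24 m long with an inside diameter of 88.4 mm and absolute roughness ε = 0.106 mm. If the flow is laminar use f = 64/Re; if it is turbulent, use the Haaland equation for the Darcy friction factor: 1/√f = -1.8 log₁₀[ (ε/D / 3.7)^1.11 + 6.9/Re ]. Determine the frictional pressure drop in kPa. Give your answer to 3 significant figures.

ṁ = 188000 kg/h = 188000/3600 = 52.22 kg/s.
A = πD²/4 = π(0.0884)²/4 = 0.006138 m²; mean velocity V = ṁ/(ρA) = 52.22/(1860 · 0.006138) = 4.575 m/s.
Reynolds number Re = ρVD/μ = 1860 · 4.575 · 0.0884 / 0.00493 = 1.526e+05.
Re > 4000 → turbulent. Relative roughness ε/D = 0.000106/0.0884 = 0.0012. Haaland: 1/√f = -1.8 log₁₀[(0.0012/3.7)^1.11 + 6.9/1.526e+05] = -1.8 log₁₀[0.000134 + 4.52e-05] = 6.744, so f = 0.02199.
Darcy-Weisbach: ΔP = f(L/D)(ρV²/2) = 0.02199·(6.24/0.0884)·(1860·4.575²/2) = 0.02199·70.59·1.946e+04 = 3.02e+04 Pa.
ΔP = 3.02e+04 Pa = 30.2 kPa.

ΔP ≈ 30.2 kPa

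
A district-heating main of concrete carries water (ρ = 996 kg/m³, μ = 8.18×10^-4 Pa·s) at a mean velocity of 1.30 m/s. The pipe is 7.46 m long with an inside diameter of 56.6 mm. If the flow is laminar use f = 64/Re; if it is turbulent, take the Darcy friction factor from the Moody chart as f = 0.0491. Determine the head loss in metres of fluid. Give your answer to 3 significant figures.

h_f ≈ 0.557 m

Reynolds number Re = ρVD/μ = 996 · 1.3 · 0.0566 / 0.000818 = 8.959e+04.
Re > 4000 → turbulent; use the Moody-chart value f = 0.0491.
Darcy-Weisbach: ΔP = f(L/D)(ρV²/2) = 0.0491·(7.46/0.0566)·(996·1.3²/2) = 0.0491·131.8·841.6 = 5447 Pa.
Head loss h_f = ΔP/(ρg) = 5447/(996·9.81) = 0.557 m.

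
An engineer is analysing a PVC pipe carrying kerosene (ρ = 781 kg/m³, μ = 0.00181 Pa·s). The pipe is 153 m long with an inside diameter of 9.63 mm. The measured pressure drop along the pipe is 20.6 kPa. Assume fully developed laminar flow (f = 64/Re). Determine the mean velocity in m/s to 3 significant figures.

V ≈ 0.216 m/s

For laminar flow, f = 64/Re with Re = ρVD/μ, so Darcy-Weisbach reduces to ΔP = 32μLV/D². Solving for V: V = ΔP·D²/(32μL) = 2.06e+04·(0.00963)²/(32·0.00181·153) = 0.2156 m/s.
Check: Re = ρVD/μ = 781·0.2156·0.00963/0.00181 = 895.8 < 2300, so the laminar assumption holds.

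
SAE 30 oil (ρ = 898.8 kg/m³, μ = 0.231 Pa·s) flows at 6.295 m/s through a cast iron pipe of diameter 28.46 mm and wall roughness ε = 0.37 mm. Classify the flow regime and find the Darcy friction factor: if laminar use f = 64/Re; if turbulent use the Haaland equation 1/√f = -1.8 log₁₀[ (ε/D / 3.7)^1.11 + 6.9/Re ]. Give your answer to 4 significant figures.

Re = ρVD/μ = 898.8·6.295·0.02846/0.231 = 697.1.
Re < 2300 → laminar, so f = 64/Re = 0.09181 (roughness is irrelevant in laminar flow).

f ≈ 0.09181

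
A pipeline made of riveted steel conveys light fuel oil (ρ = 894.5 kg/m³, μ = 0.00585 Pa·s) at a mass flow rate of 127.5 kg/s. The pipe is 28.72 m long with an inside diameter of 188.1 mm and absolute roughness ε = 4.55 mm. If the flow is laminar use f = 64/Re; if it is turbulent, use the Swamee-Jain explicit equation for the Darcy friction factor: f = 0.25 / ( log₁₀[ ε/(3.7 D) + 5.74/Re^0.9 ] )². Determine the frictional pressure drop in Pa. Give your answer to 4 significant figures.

ΔP ≈ 94850 Pa

A = πD²/4 = π(0.1881)²/4 = 0.02779 m²; mean velocity V = ṁ/(ρA) = 127.5/(894.5 · 0.02779) = 5.129 m/s.
Reynolds number Re = ρVD/μ = 894.5 · 5.129 · 0.1881 / 0.00585 = 1.475e+05.
Re > 4000 → turbulent. Relative roughness ε/D = 0.00455/0.1881 = 0.0242. Swamee-Jain: f = 0.25/(log₁₀[0.0242/3.7 + 5.74/1.475e+05^0.9])² = 0.25/(log₁₀[0.00654 + 0.000128])² = 0.25/(-2.176)² = 0.05279.
Darcy-Weisbach: ΔP = f(L/D)(ρV²/2) = 0.05279·(28.72/0.1881)·(894.5·5.129²/2) = 0.05279·152.7·1.177e+04 = 9.485e+04 Pa.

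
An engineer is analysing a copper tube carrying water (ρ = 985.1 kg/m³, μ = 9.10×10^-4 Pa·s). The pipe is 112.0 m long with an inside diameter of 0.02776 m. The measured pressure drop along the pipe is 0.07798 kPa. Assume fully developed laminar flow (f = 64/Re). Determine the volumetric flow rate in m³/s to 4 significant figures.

For laminar flow, f = 64/Re with Re = ρVD/μ, so Darcy-Weisbach reduces to ΔP = 32μLV/D². Solving for V: V = ΔP·D²/(32μL) = 77.98·(0.02776)²/(32·0.00091·112) = 0.01843 m/s.
Check: Re = ρVD/μ = 985.1·0.01843·0.02776/0.00091 = 553.7 < 2300, so the laminar assumption holds.
Q = V·A = 0.01843·(π/4·0.02776²) = 1.115e-05 m³/s = 1.115×10^-5 m³/s.

Q ≈ 1.115×10^-5 m³/s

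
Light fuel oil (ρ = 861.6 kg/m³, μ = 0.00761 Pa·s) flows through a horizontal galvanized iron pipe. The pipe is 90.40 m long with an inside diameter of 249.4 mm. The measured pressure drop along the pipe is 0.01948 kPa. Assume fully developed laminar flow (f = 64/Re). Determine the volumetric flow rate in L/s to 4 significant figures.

Q ≈ 2.689 L/s

For laminar flow, f = 64/Re with Re = ρVD/μ, so Darcy-Weisbach reduces to ΔP = 32μLV/D². Solving for V: V = ΔP·D²/(32μL) = 19.48·(0.2494)²/(32·0.00761·90.4) = 0.05504 m/s.
Check: Re = ρVD/μ = 861.6·0.05504·0.2494/0.00761 = 1554 < 2300, so the laminar assumption holds.
Q = V·A = 0.05504·(π/4·0.2494²) = 0.002689 m³/s = 2.689 L/s.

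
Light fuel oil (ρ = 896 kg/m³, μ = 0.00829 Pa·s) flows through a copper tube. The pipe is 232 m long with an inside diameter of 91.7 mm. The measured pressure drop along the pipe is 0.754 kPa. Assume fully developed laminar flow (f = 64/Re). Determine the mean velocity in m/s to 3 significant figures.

For laminar flow, f = 64/Re with Re = ρVD/μ, so Darcy-Weisbach reduces to ΔP = 32μLV/D². Solving for V: V = ΔP·D²/(32μL) = 754·(0.0917)²/(32·0.00829·232) = 0.103 m/s.
Check: Re = ρVD/μ = 896·0.103·0.0917/0.00829 = 1021 < 2300, so the laminar assumption holds.

V ≈ 0.103 m/s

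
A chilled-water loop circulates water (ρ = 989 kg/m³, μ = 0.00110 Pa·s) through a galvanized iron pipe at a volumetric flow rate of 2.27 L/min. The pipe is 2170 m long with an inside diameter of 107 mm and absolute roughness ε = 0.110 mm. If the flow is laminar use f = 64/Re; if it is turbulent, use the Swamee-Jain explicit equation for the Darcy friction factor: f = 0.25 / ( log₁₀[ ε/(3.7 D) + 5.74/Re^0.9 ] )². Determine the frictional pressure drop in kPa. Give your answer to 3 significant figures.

Q = 2.27 L/min = 2.27/60000 = 3.783e-05 m³/s.
Cross-sectional area A = πD²/4 = π(0.107)²/4 = 0.008992 m²; mean velocity V = Q/A = 3.783e-05/0.008992 = 0.004207 m/s.
Reynolds number Re = ρVD/μ = 989 · 0.004207 · 0.107 / 0.0011 = 404.8.
Re < 2300 → laminar flow, so f = 64/Re = 64/404.8 = 0.1581 (the turbulent correlation is not needed).
Darcy-Weisbach: ΔP = f(L/D)(ρV²/2) = 0.1581·(2170/0.107)·(989·0.004207²/2) = 0.1581·2.028e+04·0.008754 = 28.07 Pa.
ΔP = 28.07 Pa = 0.0281 kPa.

ΔP ≈ 0.0281 kPa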